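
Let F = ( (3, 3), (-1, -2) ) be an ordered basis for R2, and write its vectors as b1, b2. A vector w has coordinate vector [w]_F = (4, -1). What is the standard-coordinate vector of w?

The coordinates say w = 4b1 - b2; adding the scaled basis vectors gives (13, 14).

(13, 14)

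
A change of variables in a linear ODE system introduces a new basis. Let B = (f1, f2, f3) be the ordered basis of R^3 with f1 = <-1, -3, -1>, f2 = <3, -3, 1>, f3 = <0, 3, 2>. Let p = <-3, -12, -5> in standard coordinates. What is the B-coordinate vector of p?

We seek scalars with c_1 f1 + ... + c_3 f3 = p; equivalently solve M c = p where the columns of M are f1, ..., f3.
Gaussian elimination on [M | p] yields c = (3, 0, -1).
Check: 3f1 + 0·f2 - f3 = <-3, -12, -5>.

<3, 0, -1>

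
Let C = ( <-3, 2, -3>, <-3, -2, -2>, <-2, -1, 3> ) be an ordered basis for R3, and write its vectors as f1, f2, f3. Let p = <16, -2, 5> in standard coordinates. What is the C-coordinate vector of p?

[p]_C is the unique c with M c = p, where M has columns f1, ..., f3.
Gaussian elimination on [M | p] yields c = (-3, -1, -2).
Check: -3f1 - f2 - 2f3 = <16, -2, 5>.

<-3, -1, -2>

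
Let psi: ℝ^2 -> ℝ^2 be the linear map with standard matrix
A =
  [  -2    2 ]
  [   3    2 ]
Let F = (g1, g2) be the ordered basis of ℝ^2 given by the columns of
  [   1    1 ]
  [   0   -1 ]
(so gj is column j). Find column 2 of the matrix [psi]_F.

(-3, -1)

Compute psi(g2) = A g2 = (-4, 1) in standard coordinates.
Then write this in F-coordinates: solve for y in y_1 g1 + y_2 g2 = (-4, 1).
This gives y = (-3, -1), which is column 2 of [psi]_F.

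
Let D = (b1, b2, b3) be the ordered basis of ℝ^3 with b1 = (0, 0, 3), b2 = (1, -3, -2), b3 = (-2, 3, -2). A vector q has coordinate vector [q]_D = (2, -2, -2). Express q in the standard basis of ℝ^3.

The coordinates say q = 2b1 - 2b2 - 2b3; adding the scaled basis vectors gives (2, 0, 14).

(2, 0, 14)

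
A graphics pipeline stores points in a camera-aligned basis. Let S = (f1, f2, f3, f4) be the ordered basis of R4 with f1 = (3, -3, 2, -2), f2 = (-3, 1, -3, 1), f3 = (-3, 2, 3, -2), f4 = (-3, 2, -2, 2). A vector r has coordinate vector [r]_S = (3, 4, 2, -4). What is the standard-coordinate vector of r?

(3, -9, 8, -14)

r = M [r]_S, where M has columns f1, ..., f4.
Carrying out the matrix-vector product, r = (3, -9, 8, -14).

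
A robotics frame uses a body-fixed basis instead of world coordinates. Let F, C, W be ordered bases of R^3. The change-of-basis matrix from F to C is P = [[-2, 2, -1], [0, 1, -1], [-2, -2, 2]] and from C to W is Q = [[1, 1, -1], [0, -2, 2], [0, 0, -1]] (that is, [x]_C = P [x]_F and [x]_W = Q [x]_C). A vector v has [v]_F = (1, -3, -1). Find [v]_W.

Composing the changes, [v]_W = Q P [v]_F.
Q P = [[0, 5, -4], [-4, -6, 6], [2, 2, -2]]; applying this to (1, -3, -1) gives (-11, 8, -2).

(-11, 8, -2)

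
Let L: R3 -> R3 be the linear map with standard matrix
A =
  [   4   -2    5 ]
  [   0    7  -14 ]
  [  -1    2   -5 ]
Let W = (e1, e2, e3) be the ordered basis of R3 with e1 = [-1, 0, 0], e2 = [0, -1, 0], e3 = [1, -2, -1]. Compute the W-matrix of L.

[[3, 0, -3], [2, 3, 0], [-1, 2, 0]]

With P the matrix whose columns are e1, ..., e3, [L]_W = P^(-1) A P.
Column by column: L(e1) = A e1 = [-4, 0, 1]; its W-coordinates [3, 2, -1] give column 1.
Continuing for each basis vector yields [L]_W = [[3, 0, -3], [2, 3, 0], [-1, 2, 0]].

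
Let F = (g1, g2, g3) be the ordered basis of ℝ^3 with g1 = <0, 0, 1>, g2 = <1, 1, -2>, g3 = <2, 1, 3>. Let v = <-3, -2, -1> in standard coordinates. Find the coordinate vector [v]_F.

<0, -1, -1>

[v]_F is the unique c with M c = v, where M has columns g1, ..., g3.
Solving this 3x3 system gives c = (0, -1, -1).
Check: 0·g1 - g2 - g3 = <-3, -2, -1>.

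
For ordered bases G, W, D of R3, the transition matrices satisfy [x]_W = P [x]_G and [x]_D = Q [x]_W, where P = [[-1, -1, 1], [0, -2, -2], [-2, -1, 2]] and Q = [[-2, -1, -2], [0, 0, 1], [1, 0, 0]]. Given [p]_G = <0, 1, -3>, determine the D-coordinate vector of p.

<18, -7, -4>

Apply P to get W-coordinates <-4, 4, -7>, then Q to get D-coordinates.
The result is [p]_D = <18, -7, -4>.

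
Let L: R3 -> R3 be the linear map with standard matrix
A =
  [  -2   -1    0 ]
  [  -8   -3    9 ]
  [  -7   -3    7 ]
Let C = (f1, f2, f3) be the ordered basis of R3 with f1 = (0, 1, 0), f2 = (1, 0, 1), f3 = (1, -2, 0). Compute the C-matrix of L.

The j-th column of [L]_C is [L(fj)]_C.
L(f1) = A f1 = (-1, -3, -3) = f1 - 3f2 + 2f3, so column 1 is (1, -3, 2).
Repeating for f2, f3 and assembling the columns gives [[1, -3, 0], [-3, 0, -1], [2, -2, 1]].

[[1, -3, 0], [-3, 0, -1], [2, -2, 1]]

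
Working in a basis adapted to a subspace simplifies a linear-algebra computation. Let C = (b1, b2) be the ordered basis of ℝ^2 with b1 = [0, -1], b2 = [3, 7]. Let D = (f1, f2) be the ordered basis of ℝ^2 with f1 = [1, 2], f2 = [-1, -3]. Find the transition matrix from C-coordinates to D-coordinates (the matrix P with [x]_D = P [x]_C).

[[1, 2], [1, -1]]

Column j of P is [bj]_D, since P maps C-coordinates to D-coordinates.
Expressing b1 in D: b1 = f1 + f2, so column 1 of P is [1, 1].
Doing the same for each bj gives P = [[1, 2], [1, -1]].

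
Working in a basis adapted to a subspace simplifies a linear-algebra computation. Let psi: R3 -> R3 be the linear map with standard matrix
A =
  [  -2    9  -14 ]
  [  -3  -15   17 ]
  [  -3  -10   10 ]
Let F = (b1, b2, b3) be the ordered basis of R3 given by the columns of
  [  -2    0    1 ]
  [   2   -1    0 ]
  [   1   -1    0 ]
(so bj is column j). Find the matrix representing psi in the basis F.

With P the matrix whose columns are b1, ..., b3, [psi]_F = P^(-1) A P.
Column by column: psi(b1) = A b1 = (8, -7, -4); its F-coordinates (-3, 1, 2) give column 1.
Continuing for each basis vector yields [psi]_F = [[-3, -2, 0], [1, -2, 3], [2, 1, -2]].

[[-3, -2, 0], [1, -2, 3], [2, 1, -2]]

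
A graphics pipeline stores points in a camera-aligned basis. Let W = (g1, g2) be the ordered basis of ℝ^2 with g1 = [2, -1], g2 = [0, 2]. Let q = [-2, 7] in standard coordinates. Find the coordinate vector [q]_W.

[-1, 3]

Write q = c_1 g1 + c_2 g2 and solve for the c_i.
System: 2c_1 + 0c_2 = -2, -c_1 + 2c_2 = 7; solving gives c_1 = -1, c_2 = 3.
Check: -g1 + 3g2 = [-2, 7].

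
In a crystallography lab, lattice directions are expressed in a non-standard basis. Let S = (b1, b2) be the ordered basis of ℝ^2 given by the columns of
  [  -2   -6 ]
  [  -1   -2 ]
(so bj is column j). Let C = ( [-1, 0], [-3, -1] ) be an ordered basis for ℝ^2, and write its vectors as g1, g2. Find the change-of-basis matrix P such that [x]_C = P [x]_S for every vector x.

Let M have columns bj and N have columns gj. Then for every x, N [x]_C = x = M [x]_S, so P = N^(-1) M.
Since det N = 1, N^(-1) has integer entries; multiplying gives P = [[-1, 0], [1, 2]].

[[-1, 0], [1, 2]]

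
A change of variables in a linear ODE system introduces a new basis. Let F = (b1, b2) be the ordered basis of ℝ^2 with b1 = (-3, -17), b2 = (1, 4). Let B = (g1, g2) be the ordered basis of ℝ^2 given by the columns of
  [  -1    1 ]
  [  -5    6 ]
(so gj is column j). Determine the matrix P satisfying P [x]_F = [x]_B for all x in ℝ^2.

[[1, -2], [-2, -1]]

Column j of P is [bj]_B, since P maps F-coordinates to B-coordinates.
Expressing b1 in B: b1 = g1 - 2g2, so column 1 of P is (1, -2).
Doing the same for each bj gives P = [[1, -2], [-2, -1]].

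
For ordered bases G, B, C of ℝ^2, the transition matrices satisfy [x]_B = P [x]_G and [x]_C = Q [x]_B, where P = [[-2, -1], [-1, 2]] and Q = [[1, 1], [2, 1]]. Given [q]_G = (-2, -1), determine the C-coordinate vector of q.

Apply P to get B-coordinates (5, 0), then Q to get C-coordinates.
The result is [q]_C = (5, 10).

(5, 10)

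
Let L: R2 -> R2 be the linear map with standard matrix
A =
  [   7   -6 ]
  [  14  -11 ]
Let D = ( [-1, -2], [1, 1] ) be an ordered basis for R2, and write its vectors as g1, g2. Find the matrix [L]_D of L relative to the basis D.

[[-3, -2], [2, -1]]

Let P have columns g1, g2. Then [L]_D = P^(-1) A P.
Here det P = 1, so P^(-1) is integer; computing A P first and then P^(-1)(A P) gives [[-3, -2], [2, -1]].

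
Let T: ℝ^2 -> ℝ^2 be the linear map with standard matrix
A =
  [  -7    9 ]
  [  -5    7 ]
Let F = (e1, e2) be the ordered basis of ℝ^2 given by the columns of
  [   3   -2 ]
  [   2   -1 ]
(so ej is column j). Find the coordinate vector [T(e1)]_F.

Column 1 of [T]_F is the F-coordinate vector of T(e1).
In standard coordinates T(e1) = A e1 = [-3, -1].
Converting to F: [-3, -1] = e1 + 3e2, so the coordinate vector is [1, 3].

[1, 3]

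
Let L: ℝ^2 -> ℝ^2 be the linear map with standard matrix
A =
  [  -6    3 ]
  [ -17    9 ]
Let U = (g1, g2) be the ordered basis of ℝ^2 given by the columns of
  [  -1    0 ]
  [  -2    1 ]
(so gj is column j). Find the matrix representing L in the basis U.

The j-th column of [L]_U is [L(gj)]_U.
L(g1) = A g1 = [0, -1] = 0·g1 - g2, so column 1 is [0, -1].
Repeating for g2 and assembling the columns gives [[0, -3], [-1, 3]].

[[0, -3], [-1, 3]]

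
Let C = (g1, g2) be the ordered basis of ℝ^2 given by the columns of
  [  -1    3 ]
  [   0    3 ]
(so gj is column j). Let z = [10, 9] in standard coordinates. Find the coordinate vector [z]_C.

[-1, 3]

Write z = c_1 g1 + c_2 g2 and solve for the c_i.
System: -c_1 + 3c_2 = 10, 0c_1 + 3c_2 = 9; solving gives c_1 = -1, c_2 = 3.
Check: -g1 + 3g2 = [10, 9].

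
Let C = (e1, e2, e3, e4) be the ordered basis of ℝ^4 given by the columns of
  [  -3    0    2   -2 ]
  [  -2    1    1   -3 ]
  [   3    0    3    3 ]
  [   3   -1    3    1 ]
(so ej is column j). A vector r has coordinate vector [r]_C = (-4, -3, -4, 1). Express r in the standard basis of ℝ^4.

(2, -2, -21, -20)

By definition r = -4e1 - 3e2 - 4e3 + e4.
Summing componentwise gives (2, -2, -21, -20).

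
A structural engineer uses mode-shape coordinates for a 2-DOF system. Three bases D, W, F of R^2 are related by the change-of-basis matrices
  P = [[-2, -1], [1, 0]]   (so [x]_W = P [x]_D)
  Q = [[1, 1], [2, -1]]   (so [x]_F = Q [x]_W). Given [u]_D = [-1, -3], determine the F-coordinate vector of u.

[4, 11]

Apply P to get W-coordinates [5, -1], then Q to get F-coordinates.
The result is [u]_F = [4, 11].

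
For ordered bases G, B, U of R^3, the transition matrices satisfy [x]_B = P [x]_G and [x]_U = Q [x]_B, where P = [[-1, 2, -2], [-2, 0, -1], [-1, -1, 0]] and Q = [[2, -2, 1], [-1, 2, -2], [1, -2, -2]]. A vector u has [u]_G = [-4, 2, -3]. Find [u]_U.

Composing the changes, [u]_U = Q P [u]_G.
Q P = [[1, 3, -2], [-1, 0, 0], [5, 4, 0]]; applying this to [-4, 2, -3] gives [8, 4, -12].

[8, 4, -12]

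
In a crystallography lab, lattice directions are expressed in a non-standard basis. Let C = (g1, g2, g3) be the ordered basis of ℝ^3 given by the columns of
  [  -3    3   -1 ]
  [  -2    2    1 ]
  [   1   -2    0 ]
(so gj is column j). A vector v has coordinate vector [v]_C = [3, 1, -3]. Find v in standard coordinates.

v = M [v]_C, where M has columns g1, ..., g3.
Carrying out the matrix-vector product, v = [-3, -7, 1].

[-3, -7, 1]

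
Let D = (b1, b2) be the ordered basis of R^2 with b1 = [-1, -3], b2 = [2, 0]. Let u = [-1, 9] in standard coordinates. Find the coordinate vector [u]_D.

[-3, -2]

Write u = c_1 b1 + c_2 b2 and solve for the c_i.
System: -c_1 + 2c_2 = -1, -3c_1 + 0c_2 = 9; solving gives c_1 = -3, c_2 = -2.
Check: -3b1 - 2b2 = [-1, 9].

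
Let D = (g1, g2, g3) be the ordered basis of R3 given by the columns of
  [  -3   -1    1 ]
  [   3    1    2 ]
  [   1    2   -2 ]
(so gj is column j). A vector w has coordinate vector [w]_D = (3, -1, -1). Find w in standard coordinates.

w = M [w]_D, where M has columns g1, ..., g3.
Carrying out the matrix-vector product, w = (-9, 6, 3).

(-9, 6, 3)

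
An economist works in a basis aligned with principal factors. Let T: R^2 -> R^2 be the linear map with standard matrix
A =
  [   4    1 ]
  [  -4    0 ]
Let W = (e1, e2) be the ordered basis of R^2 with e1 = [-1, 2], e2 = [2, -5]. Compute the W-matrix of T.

Let P have columns e1, e2. Then [T]_W = P^(-1) A P.
Here det P = 1, so P^(-1) is integer; computing A P first and then P^(-1)(A P) gives [[2, 1], [0, 2]].

[[2, 1], [0, 2]]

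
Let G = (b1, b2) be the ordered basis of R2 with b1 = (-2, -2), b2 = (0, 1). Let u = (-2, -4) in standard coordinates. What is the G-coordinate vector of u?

(1, -2)

Write u = c_1 b1 + c_2 b2 and solve for the c_i.
System: -2c_1 + 0c_2 = -2, -2c_1 + c_2 = -4; solving gives c_1 = 1, c_2 = -2.
Check: b1 - 2b2 = (-2, -4).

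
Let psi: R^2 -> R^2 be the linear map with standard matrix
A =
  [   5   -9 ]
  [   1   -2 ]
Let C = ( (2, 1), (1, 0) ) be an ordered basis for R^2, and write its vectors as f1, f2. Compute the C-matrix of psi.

[[0, 1], [1, 3]]

Let P have columns f1, f2. Then [psi]_C = P^(-1) A P.
Here det P = -1, so P^(-1) is integer; computing A P first and then P^(-1)(A P) gives [[0, 1], [1, 3]].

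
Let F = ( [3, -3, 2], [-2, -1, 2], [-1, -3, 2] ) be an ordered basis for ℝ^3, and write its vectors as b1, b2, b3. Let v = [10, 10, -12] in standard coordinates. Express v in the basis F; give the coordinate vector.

[0, -4, -2]

We seek scalars with c_1 b1 + ... + c_3 b3 = v; equivalently solve M c = v where the columns of M are b1, ..., b3.
Gaussian elimination on [M | v] yields c = (0, -4, -2).
Check: 0·b1 - 4b2 - 2b3 = [10, 10, -12].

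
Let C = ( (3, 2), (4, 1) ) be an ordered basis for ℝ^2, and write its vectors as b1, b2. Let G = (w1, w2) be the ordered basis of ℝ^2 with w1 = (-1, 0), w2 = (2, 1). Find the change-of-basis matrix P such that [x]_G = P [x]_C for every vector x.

[[1, -2], [2, 1]]

Column j of P is [bj]_G, since P maps C-coordinates to G-coordinates.
Expressing b1 in G: b1 = w1 + 2w2, so column 1 of P is (1, 2).
Doing the same for each bj gives P = [[1, -2], [2, 1]].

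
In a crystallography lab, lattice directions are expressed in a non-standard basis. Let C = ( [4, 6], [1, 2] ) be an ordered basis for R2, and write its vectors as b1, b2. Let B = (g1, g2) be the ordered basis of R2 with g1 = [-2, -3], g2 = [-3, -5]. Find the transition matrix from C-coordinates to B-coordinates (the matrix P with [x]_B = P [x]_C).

[[-2, 1], [0, -1]]

Take x = bj: its C-coordinates are the j-th standard unit vector, so P e_j — column j of P — equals [bj]_B.
b1 = -2g1 + 0·g2, giving column 1 = [-2, 0]; repeating for each j gives P = [[-2, 1], [0, -1]].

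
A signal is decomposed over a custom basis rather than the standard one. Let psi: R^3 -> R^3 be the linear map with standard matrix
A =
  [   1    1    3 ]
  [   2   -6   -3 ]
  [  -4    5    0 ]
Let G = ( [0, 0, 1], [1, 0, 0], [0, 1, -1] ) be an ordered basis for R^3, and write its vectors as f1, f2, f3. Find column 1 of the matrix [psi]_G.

Column 1 of [psi]_G is the G-coordinate vector of psi(f1).
In standard coordinates psi(f1) = A f1 = [3, -3, 0].
Converting to G: [3, -3, 0] = -3f1 + 3f2 - 3f3, so the coordinate vector is [-3, 3, -3].

[-3, 3, -3]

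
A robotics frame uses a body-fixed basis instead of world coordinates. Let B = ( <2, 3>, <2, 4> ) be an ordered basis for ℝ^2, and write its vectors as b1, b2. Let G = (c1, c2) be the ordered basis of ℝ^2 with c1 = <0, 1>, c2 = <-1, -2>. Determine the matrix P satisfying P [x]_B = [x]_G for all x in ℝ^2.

[[-1, 0], [-2, -2]]

Take x = bj: its B-coordinates are the j-th standard unit vector, so P e_j — column j of P — equals [bj]_G.
b1 = -c1 - 2c2, giving column 1 = <-1, -2>; repeating for each j gives P = [[-1, 0], [-2, -2]].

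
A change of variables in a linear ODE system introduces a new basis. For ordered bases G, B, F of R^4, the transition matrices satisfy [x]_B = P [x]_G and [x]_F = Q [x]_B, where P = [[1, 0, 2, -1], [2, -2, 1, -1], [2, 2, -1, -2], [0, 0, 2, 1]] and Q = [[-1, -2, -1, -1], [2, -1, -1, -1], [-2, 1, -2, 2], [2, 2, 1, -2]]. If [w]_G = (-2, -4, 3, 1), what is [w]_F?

(-5, 10, 48, -13)

Apply P to get B-coordinates (3, 6, -17, 7), then Q to get F-coordinates.
The result is [w]_F = (-5, 10, 48, -13).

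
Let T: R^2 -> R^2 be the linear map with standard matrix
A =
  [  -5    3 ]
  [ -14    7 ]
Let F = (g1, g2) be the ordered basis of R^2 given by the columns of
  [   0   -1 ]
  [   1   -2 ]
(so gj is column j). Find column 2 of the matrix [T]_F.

(2, 1)

Column 2 of [T]_F is the F-coordinate vector of T(g2).
In standard coordinates T(g2) = A g2 = (-1, 0).
Converting to F: (-1, 0) = 2g1 + g2, so the coordinate vector is (2, 1).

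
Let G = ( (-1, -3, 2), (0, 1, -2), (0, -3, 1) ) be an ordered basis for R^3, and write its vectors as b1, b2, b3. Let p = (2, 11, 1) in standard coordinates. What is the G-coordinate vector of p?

Write p = c_1 b1 + ... + c_3 b3 and solve for the c_i.
Gaussian elimination on [M | p] yields c = (-2, -4, -3).
Check: -2b1 - 4b2 - 3b3 = (2, 11, 1).

(-2, -4, -3)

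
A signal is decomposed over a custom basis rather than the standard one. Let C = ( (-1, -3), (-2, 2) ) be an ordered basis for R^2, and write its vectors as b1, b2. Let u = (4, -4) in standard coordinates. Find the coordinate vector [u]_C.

[u]_C is the unique c with M c = u, where M has columns b1, b2.
System: -c_1 - 2c_2 = 4, -3c_1 + 2c_2 = -4; solving gives c_1 = 0, c_2 = -2.
Check: 0·b1 - 2b2 = (4, -4).

(0, -2)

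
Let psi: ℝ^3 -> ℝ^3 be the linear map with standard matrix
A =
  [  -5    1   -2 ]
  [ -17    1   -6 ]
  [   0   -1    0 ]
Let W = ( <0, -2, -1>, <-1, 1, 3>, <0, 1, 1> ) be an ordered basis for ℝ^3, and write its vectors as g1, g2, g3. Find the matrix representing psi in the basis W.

The j-th column of [psi]_W is [psi(gj)]_W.
psi(g1) = A g1 = <0, 4, 2> = -2g1 + 0·g2 + 0·g3, so column 1 is <-2, 0, 0>.
Repeating for g2, g3 and assembling the columns gives [[-2, -1, 2], [0, 0, 1], [0, -2, -2]].

[[-2, -1, 2], [0, 0, 1], [0, -2, -2]]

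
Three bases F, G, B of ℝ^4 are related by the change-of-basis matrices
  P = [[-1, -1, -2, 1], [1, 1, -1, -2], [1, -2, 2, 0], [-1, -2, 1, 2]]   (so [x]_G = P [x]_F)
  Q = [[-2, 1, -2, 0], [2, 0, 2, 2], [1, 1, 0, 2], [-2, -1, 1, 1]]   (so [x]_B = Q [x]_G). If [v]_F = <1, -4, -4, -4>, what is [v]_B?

Composing the changes, [v]_B = Q P [v]_F.
Q P = [[1, 7, -1, -4], [-2, -10, 2, 6], [-2, -4, -1, 3], [1, -3, 8, 2]]; applying this to <1, -4, -4, -4> gives <-7, 6, 6, -27>.

<-7, 6, 6, -27>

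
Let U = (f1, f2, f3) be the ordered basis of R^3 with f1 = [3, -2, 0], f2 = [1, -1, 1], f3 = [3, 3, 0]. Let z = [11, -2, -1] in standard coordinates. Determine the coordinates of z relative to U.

Write z = c_1 f1 + ... + c_3 f3 and solve for the c_i.
Solving this 3x3 system gives c = (3, -1, 1).
Check: 3f1 - f2 + f3 = [11, -2, -1].

[3, -1, 1]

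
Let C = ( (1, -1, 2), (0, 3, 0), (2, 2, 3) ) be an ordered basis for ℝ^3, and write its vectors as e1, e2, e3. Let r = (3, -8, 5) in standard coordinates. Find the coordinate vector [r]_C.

[r]_C is the unique c with M c = r, where M has columns e1, ..., e3.
Row-reducing the augmented matrix [M | r] gives c = (1, -3, 1).
Check: e1 - 3e2 + e3 = (3, -8, 5).

(1, -3, 1)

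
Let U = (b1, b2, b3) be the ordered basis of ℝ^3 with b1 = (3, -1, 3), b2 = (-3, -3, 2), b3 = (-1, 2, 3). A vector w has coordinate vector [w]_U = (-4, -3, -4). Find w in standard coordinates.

(1, 5, -30)

The coordinates say w = -4b1 - 3b2 - 4b3; adding the scaled basis vectors gives (1, 5, -30).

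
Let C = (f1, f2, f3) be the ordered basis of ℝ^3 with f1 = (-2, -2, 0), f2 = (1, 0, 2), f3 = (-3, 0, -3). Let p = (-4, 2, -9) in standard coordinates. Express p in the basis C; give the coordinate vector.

(-1, -3, 1)

We seek scalars with c_1 f1 + ... + c_3 f3 = p; equivalently solve M c = p where the columns of M are f1, ..., f3.
Row-reducing the augmented matrix [M | p] gives c = (-1, -3, 1).
Check: -f1 - 3f2 + f3 = (-4, 2, -9).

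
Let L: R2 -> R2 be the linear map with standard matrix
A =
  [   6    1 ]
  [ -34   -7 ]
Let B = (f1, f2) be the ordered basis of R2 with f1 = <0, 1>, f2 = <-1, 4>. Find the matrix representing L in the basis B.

With P the matrix whose columns are f1, f2, [L]_B = P^(-1) A P.
Column by column: L(f1) = A f1 = <1, -7>; its B-coordinates <-3, -1> give column 1.
Continuing for each basis vector yields [L]_B = [[-3, -2], [-1, 2]].

[[-3, -2], [-1, 2]]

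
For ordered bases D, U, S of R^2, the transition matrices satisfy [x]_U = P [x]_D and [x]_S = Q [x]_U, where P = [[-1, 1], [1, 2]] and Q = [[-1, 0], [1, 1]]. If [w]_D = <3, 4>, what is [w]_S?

First [w]_U = P [w]_D = <1, 11>.
Then [w]_S = Q [w]_U = <-1, 12>.

<-1, 12>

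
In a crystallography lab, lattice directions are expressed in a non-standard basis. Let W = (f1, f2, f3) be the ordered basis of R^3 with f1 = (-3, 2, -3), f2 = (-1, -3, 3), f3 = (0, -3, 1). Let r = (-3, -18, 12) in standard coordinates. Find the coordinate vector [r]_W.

We seek scalars with c_1 f1 + ... + c_3 f3 = r; equivalently solve M c = r where the columns of M are f1, ..., f3.
Gaussian elimination on [M | r] yields c = (0, 3, 3).
Check: 0·f1 + 3f2 + 3f3 = (-3, -18, 12).

(0, 3, 3)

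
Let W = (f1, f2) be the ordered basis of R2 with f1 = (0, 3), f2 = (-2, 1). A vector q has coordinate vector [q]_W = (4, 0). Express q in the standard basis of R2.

(0, 12)

q = M [q]_W, where M has columns f1, f2.
Carrying out the matrix-vector product, q = (0, 12).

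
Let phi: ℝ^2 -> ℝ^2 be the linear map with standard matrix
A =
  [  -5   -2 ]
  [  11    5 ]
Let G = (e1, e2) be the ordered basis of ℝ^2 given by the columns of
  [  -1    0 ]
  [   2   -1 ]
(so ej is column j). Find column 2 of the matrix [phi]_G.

Column 2 of [phi]_G is the G-coordinate vector of phi(e2).
In standard coordinates phi(e2) = A e2 = (2, -5).
Converting to G: (2, -5) = -2e1 + e2, so the coordinate vector is (-2, 1).

(-2, 1)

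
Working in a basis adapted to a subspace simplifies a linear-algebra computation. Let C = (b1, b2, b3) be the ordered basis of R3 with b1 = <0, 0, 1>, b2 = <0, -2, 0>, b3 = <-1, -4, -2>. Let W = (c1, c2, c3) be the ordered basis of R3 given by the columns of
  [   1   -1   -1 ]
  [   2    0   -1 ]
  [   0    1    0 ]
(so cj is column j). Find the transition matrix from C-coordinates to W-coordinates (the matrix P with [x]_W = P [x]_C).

[[-1, -2, -1], [1, 0, -2], [-2, -2, 2]]

Let M have columns bj and N have columns cj. Then for every x, N [x]_W = x = M [x]_C, so P = N^(-1) M.
Since det N = -1, N^(-1) has integer entries; multiplying gives P = [[-1, -2, -1], [1, 0, -2], [-2, -2, 2]].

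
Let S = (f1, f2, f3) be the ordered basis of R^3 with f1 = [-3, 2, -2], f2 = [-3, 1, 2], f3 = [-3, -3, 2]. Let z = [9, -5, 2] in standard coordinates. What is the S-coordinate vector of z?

[-2, -1, 0]

We seek scalars with c_1 f1 + ... + c_3 f3 = z; equivalently solve M c = z where the columns of M are f1, ..., f3.
Gaussian elimination on [M | z] yields c = (-2, -1, 0).
Check: -2f1 - f2 + 0·f3 = [9, -5, 2].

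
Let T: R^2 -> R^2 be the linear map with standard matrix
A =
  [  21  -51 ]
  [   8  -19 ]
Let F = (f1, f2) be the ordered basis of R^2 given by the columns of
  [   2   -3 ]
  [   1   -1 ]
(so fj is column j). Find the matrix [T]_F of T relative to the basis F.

[[0, -3], [3, 2]]

Let P have columns f1, f2. Then [T]_F = P^(-1) A P.
Here det P = 1, so P^(-1) is integer; computing A P first and then P^(-1)(A P) gives [[0, -3], [3, 2]].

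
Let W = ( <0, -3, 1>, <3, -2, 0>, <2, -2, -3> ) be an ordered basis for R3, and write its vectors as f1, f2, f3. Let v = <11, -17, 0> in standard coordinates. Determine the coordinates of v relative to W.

[v]_W is the unique c with M c = v, where M has columns f1, ..., f3.
Gaussian elimination on [M | v] yields c = (3, 3, 1).
Check: 3f1 + 3f2 + f3 = <11, -17, 0>.

<3, 3, 1>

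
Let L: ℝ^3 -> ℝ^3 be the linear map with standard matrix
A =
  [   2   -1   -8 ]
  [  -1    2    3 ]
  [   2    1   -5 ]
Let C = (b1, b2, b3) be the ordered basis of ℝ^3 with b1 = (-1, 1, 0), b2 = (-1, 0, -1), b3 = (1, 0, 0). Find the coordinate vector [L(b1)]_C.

(3, 1, 1)

Column 1 of [L]_C is the C-coordinate vector of L(b1).
In standard coordinates L(b1) = A b1 = (-3, 3, -1).
Converting to C: (-3, 3, -1) = 3b1 + b2 + b3, so the coordinate vector is (3, 1, 1).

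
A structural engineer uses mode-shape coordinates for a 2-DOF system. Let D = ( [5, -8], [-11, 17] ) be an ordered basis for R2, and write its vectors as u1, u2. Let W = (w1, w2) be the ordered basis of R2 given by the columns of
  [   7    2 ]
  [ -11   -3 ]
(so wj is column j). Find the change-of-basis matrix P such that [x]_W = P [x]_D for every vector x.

[[1, -1], [-1, -2]]

Column j of P is [uj]_W, since P maps D-coordinates to W-coordinates.
Expressing u1 in W: u1 = w1 - w2, so column 1 of P is [1, -1].
Doing the same for each uj gives P = [[1, -1], [-1, -2]].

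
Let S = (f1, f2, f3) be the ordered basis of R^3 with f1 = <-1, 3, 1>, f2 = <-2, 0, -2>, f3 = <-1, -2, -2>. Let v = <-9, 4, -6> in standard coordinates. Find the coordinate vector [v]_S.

[v]_S is the unique c with M c = v, where M has columns f1, ..., f3.
Gaussian elimination on [M | v] yields c = (2, 3, 1).
Check: 2f1 + 3f2 + f3 = <-9, 4, -6>.

<2, 3, 1>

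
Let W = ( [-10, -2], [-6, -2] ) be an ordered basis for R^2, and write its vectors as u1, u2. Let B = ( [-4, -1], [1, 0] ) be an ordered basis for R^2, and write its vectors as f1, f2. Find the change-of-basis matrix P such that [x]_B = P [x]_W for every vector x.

Let M have columns uj and N have columns fj. Then for every x, N [x]_B = x = M [x]_W, so P = N^(-1) M.
Since det N = 1, N^(-1) has integer entries; multiplying gives P = [[2, 2], [-2, 2]].

[[2, 2], [-2, 2]]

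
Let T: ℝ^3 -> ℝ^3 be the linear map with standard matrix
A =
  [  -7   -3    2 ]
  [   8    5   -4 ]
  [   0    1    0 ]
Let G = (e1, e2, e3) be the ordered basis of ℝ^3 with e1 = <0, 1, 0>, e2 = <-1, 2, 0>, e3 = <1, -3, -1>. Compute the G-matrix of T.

[[-2, 2, 0], [2, -3, 3], [-1, -2, 3]]

Let P have columns e1, ..., e3. Then [T]_G = P^(-1) A P.
Here det P = -1, so P^(-1) is integer; computing A P first and then P^(-1)(A P) gives [[-2, 2, 0], [2, -3, 3], [-1, -2, 3]].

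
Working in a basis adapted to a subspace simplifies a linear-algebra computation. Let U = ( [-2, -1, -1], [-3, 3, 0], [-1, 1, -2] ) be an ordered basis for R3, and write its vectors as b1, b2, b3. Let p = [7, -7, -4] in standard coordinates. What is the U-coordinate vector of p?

We seek scalars with c_1 b1 + ... + c_3 b3 = p; equivalently solve M c = p where the columns of M are b1, ..., b3.
Row-reducing the augmented matrix [M | p] gives c = (0, -3, 2).
Check: 0·b1 - 3b2 + 2b3 = [7, -7, -4].

[0, -3, 2]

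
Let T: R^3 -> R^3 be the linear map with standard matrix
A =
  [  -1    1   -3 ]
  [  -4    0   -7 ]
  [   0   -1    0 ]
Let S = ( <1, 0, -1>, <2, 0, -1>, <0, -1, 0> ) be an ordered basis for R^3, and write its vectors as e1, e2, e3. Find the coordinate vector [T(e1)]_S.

<-2, 2, -3>

Compute T(e1) = A e1 = <2, 3, 0> in standard coordinates.
Then write this in S-coordinates: solve for y in y_1 e1 + ... + y_3 e3 = <2, 3, 0>.
This gives y = <-2, 2, -3>, which is column 1 of [T]_S.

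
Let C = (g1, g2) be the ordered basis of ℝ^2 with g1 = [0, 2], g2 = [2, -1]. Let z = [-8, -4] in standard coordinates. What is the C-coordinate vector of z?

Write z = c_1 g1 + c_2 g2 and solve for the c_i.
System: 0c_1 + 2c_2 = -8, 2c_1 - c_2 = -4; solving gives c_1 = -4, c_2 = -4.
Check: -4g1 - 4g2 = [-8, -4].

[-4, -4]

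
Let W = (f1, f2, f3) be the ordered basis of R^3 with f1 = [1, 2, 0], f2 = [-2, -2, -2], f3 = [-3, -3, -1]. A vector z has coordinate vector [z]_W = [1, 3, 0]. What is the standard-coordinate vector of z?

By definition z = f1 + 3f2 + 0·f3.
Summing componentwise gives [-5, -4, -6].

[-5, -4, -6]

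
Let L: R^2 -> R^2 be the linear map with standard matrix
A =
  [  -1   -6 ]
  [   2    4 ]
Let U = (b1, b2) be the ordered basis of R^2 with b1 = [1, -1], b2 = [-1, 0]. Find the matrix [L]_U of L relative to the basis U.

The j-th column of [L]_U is [L(bj)]_U.
L(b1) = A b1 = [5, -2] = 2b1 - 3b2, so column 1 is [2, -3].
Repeating for b2 and assembling the columns gives [[2, 2], [-3, 1]].

[[2, 2], [-3, 1]]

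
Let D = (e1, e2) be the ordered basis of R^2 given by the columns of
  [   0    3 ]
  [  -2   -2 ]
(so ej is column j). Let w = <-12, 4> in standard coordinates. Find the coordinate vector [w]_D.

We seek scalars with c_1 e1 + c_2 e2 = w; equivalently solve M c = w where the columns of M are e1, e2.
System: 0c_1 + 3c_2 = -12, -2c_1 - 2c_2 = 4; solving gives c_1 = 2, c_2 = -4.
Check: 2e1 - 4e2 = <-12, 4>.

<2, -4>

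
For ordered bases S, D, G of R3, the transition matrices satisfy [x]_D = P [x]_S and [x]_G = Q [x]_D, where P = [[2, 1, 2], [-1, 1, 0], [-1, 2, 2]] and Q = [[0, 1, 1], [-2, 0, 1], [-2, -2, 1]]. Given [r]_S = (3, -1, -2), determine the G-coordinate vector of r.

First [r]_D = P [r]_S = (1, -4, -9).
Then [r]_G = Q [r]_D = (-13, -11, -3).

(-13, -11, -3)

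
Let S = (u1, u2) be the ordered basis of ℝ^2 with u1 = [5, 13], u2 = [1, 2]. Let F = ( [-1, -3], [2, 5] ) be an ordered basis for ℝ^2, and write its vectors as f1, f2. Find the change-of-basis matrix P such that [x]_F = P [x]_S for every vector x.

Let M have columns uj and N have columns fj. Then for every x, N [x]_F = x = M [x]_S, so P = N^(-1) M.
Since det N = 1, N^(-1) has integer entries; multiplying gives P = [[-1, 1], [2, 1]].

[[-1, 1], [2, 1]]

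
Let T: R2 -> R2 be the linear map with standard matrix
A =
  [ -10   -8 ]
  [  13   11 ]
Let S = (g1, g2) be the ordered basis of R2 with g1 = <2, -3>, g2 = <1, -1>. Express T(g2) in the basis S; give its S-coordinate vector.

<0, -2>

Compute T(g2) = A g2 = <-2, 2> in standard coordinates.
Then write this in S-coordinates: solve for y in y_1 g1 + y_2 g2 = <-2, 2>.
This gives y = <0, -2>, which is column 2 of [T]_S.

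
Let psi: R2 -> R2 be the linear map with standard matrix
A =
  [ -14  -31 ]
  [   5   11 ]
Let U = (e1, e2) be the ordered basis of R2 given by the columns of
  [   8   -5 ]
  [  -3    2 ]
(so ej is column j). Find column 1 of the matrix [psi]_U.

Column 1 of [psi]_U is the U-coordinate vector of psi(e1).
In standard coordinates psi(e1) = A e1 = <-19, 7>.
Converting to U: <-19, 7> = -3e1 - e2, so the coordinate vector is <-3, -1>.

<-3, -1>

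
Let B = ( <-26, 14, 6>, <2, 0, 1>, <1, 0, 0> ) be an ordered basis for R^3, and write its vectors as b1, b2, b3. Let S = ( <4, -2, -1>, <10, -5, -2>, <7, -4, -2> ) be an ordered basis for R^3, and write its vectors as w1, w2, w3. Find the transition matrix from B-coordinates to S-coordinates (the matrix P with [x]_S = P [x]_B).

Let M have columns bj and N have columns wj. Then for every x, N [x]_S = x = M [x]_B, so P = N^(-1) M.
Since det N = 1, N^(-1) has integer entries; multiplying gives P = [[2, -1, 2], [-2, 2, 0], [-2, -2, -1]].

[[2, -1, 2], [-2, 2, 0], [-2, -2, -1]]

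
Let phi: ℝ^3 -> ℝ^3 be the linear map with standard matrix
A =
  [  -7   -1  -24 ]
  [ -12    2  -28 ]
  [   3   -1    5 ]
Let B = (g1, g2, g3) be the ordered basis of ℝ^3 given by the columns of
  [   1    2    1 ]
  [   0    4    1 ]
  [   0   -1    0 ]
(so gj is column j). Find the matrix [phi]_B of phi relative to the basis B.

[[-1, 0, -2], [-3, 3, -2], [0, 0, -2]]

Let P have columns g1, ..., g3. Then [phi]_B = P^(-1) A P.
Here det P = 1, so P^(-1) is integer; computing A P first and then P^(-1)(A P) gives [[-1, 0, -2], [-3, 3, -2], [0, 0, -2]].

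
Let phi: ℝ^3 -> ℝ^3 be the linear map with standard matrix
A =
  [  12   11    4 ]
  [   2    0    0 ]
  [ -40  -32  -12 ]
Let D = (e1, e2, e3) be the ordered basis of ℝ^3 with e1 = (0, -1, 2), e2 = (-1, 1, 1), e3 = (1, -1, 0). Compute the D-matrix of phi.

Let P have columns e1, ..., e3. Then [phi]_D = P^(-1) A P.
Here det P = -1, so P^(-1) is integer; computing A P first and then P^(-1)(A P) gives [[3, -1, -3], [2, -2, -2], [-1, 1, -1]].

[[3, -1, -3], [2, -2, -2], [-1, 1, -1]]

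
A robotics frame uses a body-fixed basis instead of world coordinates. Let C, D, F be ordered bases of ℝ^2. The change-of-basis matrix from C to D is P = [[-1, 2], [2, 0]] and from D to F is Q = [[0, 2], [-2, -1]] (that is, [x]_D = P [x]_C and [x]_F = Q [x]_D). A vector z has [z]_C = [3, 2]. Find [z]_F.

[12, -8]

Composing the changes, [z]_F = Q P [z]_C.
Q P = [[4, 0], [0, -4]]; applying this to [3, 2] gives [12, -8].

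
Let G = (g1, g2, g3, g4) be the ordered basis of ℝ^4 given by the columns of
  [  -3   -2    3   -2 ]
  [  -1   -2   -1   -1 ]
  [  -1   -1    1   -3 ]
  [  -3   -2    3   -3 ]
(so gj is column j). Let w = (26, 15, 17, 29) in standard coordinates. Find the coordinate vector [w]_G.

(-4, -4, 0, -3)

Write w = c_1 g1 + ... + c_4 g4 and solve for the c_i.
Row-reducing the augmented matrix [M | w] gives c = (-4, -4, 0, -3).
Check: -4g1 - 4g2 + 0·g3 - 3g4 = (26, 15, 17, 29).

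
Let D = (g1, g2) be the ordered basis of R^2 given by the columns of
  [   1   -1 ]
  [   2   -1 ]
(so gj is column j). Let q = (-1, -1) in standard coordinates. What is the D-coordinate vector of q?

[q]_D is the unique c with M c = q, where M has columns g1, g2.
System: c_1 - c_2 = -1, 2c_1 - c_2 = -1; solving gives c_1 = 0, c_2 = 1.
Check: 0·g1 + g2 = (-1, -1).

(0, 1)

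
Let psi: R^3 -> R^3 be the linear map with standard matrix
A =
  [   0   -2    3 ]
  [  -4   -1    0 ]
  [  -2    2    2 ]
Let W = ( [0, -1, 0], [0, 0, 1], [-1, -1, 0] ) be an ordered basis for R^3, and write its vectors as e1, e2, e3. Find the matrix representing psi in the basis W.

The j-th column of [psi]_W is [psi(ej)]_W.
psi(e1) = A e1 = [2, 1, -2] = e1 - 2e2 - 2e3, so column 1 is [1, -2, -2].
Repeating for e2, e3 and assembling the columns gives [[1, 3, -3], [-2, 2, 0], [-2, -3, -2]].

[[1, 3, -3], [-2, 2, 0], [-2, -3, -2]]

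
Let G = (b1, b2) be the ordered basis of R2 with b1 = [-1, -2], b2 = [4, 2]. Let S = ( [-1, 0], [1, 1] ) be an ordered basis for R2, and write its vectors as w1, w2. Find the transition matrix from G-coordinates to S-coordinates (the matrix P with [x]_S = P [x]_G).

Take x = bj: its G-coordinates are the j-th standard unit vector, so P e_j — column j of P — equals [bj]_S.
b1 = -w1 - 2w2, giving column 1 = [-1, -2]; repeating for each j gives P = [[-1, -2], [-2, 2]].

[[-1, -2], [-2, 2]]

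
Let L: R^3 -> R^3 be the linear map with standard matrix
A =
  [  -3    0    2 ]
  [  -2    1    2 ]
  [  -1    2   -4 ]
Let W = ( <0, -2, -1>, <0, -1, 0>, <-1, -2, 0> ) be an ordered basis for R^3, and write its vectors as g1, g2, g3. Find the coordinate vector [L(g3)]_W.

Column 3 of [L]_W is the W-coordinate vector of L(g3).
In standard coordinates L(g3) = A g3 = <3, 0, -3>.
Converting to W: <3, 0, -3> = 3g1 + 0·g2 - 3g3, so the coordinate vector is <3, 0, -3>.

<3, 0, -3>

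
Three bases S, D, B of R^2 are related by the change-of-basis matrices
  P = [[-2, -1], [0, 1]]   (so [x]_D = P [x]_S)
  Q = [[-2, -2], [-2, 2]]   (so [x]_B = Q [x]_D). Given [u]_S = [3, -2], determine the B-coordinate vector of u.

Composing the changes, [u]_B = Q P [u]_S.
Q P = [[4, 0], [4, 4]]; applying this to [3, -2] gives [12, 4].

[12, 4]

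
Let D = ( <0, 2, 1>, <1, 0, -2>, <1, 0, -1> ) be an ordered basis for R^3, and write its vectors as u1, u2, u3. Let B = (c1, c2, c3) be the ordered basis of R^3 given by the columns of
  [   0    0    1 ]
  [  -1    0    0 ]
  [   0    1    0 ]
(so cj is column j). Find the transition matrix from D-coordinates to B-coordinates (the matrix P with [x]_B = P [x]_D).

[[-2, 0, 0], [1, -2, -1], [0, 1, 1]]

Take x = uj: its D-coordinates are the j-th standard unit vector, so P e_j — column j of P — equals [uj]_B.
u1 = -2c1 + c2 + 0·c3, giving column 1 = <-2, 1, 0>; repeating for each j gives P = [[-2, 0, 0], [1, -2, -1], [0, 1, 1]].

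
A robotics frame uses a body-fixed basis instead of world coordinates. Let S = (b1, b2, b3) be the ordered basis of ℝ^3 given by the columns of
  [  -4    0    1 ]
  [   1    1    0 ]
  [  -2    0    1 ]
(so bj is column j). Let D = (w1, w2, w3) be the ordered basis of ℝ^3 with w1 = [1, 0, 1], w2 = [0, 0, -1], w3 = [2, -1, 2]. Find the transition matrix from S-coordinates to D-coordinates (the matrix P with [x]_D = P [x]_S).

Take x = bj: its S-coordinates are the j-th standard unit vector, so P e_j — column j of P — equals [bj]_D.
b1 = -2w1 - 2w2 - w3, giving column 1 = [-2, -2, -1]; repeating for each j gives P = [[-2, 2, 1], [-2, 0, 0], [-1, -1, 0]].

[[-2, 2, 1], [-2, 0, 0], [-1, -1, 0]]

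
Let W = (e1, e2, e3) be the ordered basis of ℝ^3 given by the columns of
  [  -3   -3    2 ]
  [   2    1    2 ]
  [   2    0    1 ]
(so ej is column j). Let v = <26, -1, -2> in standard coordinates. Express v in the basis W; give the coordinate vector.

We seek scalars with c_1 e1 + ... + c_3 e3 = v; equivalently solve M c = v where the columns of M are e1, ..., e3.
Row-reducing the augmented matrix [M | v] gives c = (-3, -3, 4).
Check: -3e1 - 3e2 + 4e3 = <26, -1, -2>.

<-3, -3, 4>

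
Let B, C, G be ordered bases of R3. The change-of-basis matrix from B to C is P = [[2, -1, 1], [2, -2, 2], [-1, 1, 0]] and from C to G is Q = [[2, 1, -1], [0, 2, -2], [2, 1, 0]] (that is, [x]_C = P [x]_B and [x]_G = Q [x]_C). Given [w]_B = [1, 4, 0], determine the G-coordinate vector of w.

Apply P to get C-coordinates [-2, -6, 3], then Q to get G-coordinates.
The result is [w]_G = [-13, -18, -10].

[-13, -18, -10]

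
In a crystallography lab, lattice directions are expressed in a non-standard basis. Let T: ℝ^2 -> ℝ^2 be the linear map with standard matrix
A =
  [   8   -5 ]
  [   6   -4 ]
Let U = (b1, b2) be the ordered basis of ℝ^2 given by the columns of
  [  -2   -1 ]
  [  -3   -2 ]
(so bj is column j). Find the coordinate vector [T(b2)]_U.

[-2, 2]

Column 2 of [T]_U is the U-coordinate vector of T(b2).
In standard coordinates T(b2) = A b2 = [2, 2].
Converting to U: [2, 2] = -2b1 + 2b2, so the coordinate vector is [-2, 2].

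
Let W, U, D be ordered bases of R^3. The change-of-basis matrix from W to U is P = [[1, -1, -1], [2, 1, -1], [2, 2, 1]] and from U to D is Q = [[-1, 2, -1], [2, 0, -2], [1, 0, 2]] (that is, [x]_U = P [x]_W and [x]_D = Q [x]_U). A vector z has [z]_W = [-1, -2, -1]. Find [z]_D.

Composing the changes, [z]_D = Q P [z]_W.
Q P = [[1, 1, -2], [-2, -6, -4], [5, 3, 1]]; applying this to [-1, -2, -1] gives [-1, 18, -12].

[-1, 18, -12]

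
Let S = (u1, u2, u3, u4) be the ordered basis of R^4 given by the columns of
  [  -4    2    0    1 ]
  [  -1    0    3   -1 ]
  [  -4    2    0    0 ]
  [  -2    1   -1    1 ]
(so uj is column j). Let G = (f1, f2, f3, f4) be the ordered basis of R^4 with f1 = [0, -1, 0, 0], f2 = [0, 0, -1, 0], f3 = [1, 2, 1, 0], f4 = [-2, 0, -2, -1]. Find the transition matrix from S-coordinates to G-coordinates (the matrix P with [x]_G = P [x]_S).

[[1, 0, 1, -1], [0, 0, 0, 1], [0, 0, 2, -1], [2, -1, 1, -1]]

Take x = uj: its S-coordinates are the j-th standard unit vector, so P e_j — column j of P — equals [uj]_G.
u1 = f1 + 0·f2 + 0·f3 + 2f4, giving column 1 = [1, 0, 0, 2]; repeating for each j gives P = [[1, 0, 1, -1], [0, 0, 0, 1], [0, 0, 2, -1], [2, -1, 1, -1]].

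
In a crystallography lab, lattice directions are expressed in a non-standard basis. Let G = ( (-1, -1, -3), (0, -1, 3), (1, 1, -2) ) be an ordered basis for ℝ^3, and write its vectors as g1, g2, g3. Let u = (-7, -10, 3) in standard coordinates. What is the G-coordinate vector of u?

We seek scalars with c_1 g1 + ... + c_3 g3 = u; equivalently solve M c = u where the columns of M are g1, ..., g3.
Row-reducing the augmented matrix [M | u] gives c = (4, 3, -3).
Check: 4g1 + 3g2 - 3g3 = (-7, -10, 3).

(4, 3, -3)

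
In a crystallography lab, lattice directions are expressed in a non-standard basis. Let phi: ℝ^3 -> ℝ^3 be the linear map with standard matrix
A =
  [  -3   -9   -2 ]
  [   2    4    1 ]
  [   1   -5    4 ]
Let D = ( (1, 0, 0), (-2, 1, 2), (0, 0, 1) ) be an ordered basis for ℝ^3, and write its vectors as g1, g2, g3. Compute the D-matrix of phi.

The j-th column of [phi]_D is [phi(gj)]_D.
phi(g1) = A g1 = (-3, 2, 1) = g1 + 2g2 - 3g3, so column 1 is (1, 2, -3).
Repeating for g2, g3 and assembling the columns gives [[1, -3, 0], [2, 2, 1], [-3, -3, 2]].

[[1, -3, 0], [2, 2, 1], [-3, -3, 2]]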